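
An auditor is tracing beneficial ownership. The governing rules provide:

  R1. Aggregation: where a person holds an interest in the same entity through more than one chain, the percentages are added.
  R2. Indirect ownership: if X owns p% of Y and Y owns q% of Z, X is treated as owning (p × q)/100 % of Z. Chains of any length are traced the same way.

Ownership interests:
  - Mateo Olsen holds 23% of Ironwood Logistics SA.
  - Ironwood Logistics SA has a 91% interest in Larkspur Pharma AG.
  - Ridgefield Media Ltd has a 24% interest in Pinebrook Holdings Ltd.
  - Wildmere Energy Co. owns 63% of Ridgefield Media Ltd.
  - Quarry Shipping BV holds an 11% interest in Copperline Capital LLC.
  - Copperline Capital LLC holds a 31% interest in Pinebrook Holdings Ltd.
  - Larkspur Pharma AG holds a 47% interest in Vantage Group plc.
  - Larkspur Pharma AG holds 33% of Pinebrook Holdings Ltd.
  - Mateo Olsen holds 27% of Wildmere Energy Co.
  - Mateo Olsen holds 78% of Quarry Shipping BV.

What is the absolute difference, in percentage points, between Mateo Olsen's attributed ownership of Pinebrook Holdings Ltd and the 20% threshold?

Chain via Wildmere Energy Co. → Ridgefield Media Ltd (R2): 27% × 63% × 24% = 4.0824% of Pinebrook Holdings Ltd.
Chain via Quarry Shipping BV → Copperline Capital LLC (R2): 78% × 11% × 31% = 2.6598% of Pinebrook Holdings Ltd.
Chain via Ironwood Logistics SA → Larkspur Pharma AG (R2): 23% × 91% × 33% = 6.9069% of Pinebrook Holdings Ltd.
Aggregating (R1): 4.0824% + 2.6598% + 6.9069% = 13.6491%.
13.6491% falls short of the 20% threshold by 6.3509 percentage points.

6.3509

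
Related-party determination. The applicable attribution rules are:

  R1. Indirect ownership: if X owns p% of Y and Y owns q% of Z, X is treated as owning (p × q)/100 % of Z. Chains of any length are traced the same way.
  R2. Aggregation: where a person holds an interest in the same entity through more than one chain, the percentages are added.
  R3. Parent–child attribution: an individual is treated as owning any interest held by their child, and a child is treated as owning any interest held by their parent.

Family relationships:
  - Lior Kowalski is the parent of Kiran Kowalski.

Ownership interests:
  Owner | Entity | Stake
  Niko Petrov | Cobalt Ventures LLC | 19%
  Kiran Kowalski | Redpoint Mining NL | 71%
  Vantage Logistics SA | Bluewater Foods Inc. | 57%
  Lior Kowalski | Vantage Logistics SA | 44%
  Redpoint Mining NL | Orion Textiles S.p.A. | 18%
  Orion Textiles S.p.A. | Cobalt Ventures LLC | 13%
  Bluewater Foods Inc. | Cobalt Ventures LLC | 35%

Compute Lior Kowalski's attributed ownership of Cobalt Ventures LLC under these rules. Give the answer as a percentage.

By parent–child attribution (R3), Lior Kowalski is treated as owning Kiran Kowalski's 71% interest in Redpoint Mining NL.
Chain via Vantage Logistics SA → Bluewater Foods Inc. (R1): 44% × 57% × 35% = 8.778% of Cobalt Ventures LLC.
Chain via Redpoint Mining NL → Orion Textiles S.p.A. (R1): 71% × 18% × 13% = 1.6614% of Cobalt Ventures LLC.
Aggregating (R2): 8.778% + 1.6614% = 10.4394%.

10.4394%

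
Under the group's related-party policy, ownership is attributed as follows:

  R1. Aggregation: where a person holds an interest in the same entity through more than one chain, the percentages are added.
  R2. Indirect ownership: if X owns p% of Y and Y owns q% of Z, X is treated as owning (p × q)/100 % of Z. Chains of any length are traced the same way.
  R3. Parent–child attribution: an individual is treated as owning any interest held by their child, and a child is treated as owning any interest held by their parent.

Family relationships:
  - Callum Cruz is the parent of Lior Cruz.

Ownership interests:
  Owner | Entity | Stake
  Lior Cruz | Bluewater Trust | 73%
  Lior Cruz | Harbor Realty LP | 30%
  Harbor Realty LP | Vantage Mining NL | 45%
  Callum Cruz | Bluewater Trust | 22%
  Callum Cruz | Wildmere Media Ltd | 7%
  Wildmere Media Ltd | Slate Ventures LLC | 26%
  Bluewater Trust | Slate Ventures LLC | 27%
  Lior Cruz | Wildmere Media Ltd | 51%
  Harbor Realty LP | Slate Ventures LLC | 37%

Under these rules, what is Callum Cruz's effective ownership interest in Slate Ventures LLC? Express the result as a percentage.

By parent–child attribution (R3), Callum Cruz is treated as also owning Lior Cruz's interest in Bluewater Trust, giving 22% + 73% = 95%.
By parent–child attribution (R3), Callum Cruz is treated as also owning Lior Cruz's interest in Wildmere Media Ltd, giving 7% + 51% = 58%.
By parent–child attribution (R3), Callum Cruz is treated as owning Lior Cruz's 30% interest in Harbor Realty LP.
Chain via Bluewater Trust (R2): 95% × 27% = 25.65% of Slate Ventures LLC.
Chain via Wildmere Media Ltd (R2): 58% × 26% = 15.08% of Slate Ventures LLC.
Chain via Harbor Realty LP (R2): 30% × 37% = 11.1% of Slate Ventures LLC.
Aggregating (R1): 25.65% + 15.08% + 11.1% = 51.83%.

51.83%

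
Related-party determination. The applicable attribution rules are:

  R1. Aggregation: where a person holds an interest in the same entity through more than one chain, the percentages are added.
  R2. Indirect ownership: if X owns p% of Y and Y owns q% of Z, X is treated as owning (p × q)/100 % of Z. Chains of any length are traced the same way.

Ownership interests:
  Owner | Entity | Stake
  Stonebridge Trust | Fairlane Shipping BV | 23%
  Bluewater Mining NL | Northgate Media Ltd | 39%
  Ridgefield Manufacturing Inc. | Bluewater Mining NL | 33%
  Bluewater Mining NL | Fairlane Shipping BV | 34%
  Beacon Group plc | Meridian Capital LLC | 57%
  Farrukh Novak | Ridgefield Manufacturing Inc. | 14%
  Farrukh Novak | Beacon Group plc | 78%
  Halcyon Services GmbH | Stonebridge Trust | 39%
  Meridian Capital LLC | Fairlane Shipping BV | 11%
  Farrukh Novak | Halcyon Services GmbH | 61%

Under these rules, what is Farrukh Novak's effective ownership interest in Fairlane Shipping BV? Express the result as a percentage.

11.9331%

Chain via Halcyon Services GmbH → Stonebridge Trust (R2): 61% × 39% × 23% = 5.4717% of Fairlane Shipping BV.
Chain via Ridgefield Manufacturing Inc. → Bluewater Mining NL (R2): 14% × 33% × 34% = 1.5708% of Fairlane Shipping BV.
Chain via Beacon Group plc → Meridian Capital LLC (R2): 78% × 57% × 11% = 4.8906% of Fairlane Shipping BV.
Aggregating (R1): 5.4717% + 1.5708% + 4.8906% = 11.9331%.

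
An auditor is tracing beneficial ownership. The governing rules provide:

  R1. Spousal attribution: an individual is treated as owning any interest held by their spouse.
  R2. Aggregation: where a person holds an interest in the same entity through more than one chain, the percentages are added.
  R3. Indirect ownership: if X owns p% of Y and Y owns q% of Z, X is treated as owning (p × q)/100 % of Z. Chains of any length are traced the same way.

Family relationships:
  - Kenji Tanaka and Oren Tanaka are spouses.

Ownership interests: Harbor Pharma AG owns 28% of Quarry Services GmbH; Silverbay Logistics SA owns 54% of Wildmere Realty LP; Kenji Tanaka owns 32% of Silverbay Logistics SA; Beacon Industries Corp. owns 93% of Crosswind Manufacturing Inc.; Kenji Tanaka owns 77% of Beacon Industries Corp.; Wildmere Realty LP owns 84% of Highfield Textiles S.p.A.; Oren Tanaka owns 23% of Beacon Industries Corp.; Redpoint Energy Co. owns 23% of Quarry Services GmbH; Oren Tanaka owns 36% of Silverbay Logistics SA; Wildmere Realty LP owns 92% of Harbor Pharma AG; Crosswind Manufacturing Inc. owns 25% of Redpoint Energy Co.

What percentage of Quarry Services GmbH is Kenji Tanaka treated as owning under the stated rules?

By spousal attribution (R1), Kenji Tanaka is treated as also owning Oren Tanaka's interest in Beacon Industries Corp, giving 77% + 23% = 100%.
By spousal attribution (R1), Kenji Tanaka is treated as also owning Oren Tanaka's interest in Silverbay Logistics SA, giving 32% + 36% = 68%.
Chain via Beacon Industries Corp. → Crosswind Manufacturing Inc. → Redpoint Energy Co. (R3): 100% × 93% × 25% × 23% = 5.3475% of Quarry Services GmbH.
Chain via Silverbay Logistics SA → Wildmere Realty LP → Harbor Pharma AG (R3): 68% × 54% × 92% × 28% = 9.459072% of Quarry Services GmbH.
Aggregating (R2): 5.3475% + 9.459072% = 14.806572%.

14.806572%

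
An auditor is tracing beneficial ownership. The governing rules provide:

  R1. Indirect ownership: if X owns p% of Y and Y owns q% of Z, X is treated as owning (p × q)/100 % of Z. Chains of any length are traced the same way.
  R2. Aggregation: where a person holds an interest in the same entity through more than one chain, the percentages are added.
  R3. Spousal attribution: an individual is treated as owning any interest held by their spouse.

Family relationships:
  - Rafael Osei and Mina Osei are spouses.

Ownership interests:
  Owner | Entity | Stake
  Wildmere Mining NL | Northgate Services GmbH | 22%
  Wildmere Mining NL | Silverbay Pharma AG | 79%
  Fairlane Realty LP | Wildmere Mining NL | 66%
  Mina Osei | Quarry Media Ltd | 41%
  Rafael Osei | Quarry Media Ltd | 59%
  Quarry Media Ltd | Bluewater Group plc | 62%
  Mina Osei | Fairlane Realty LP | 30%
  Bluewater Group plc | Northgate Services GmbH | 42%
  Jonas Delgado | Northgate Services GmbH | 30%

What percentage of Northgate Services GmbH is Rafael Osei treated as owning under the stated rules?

By spousal attribution (R3), Rafael Osei is treated as also owning Mina Osei's interest in Quarry Media Ltd, giving 59% + 41% = 100%.
By spousal attribution (R3), Rafael Osei is treated as owning Mina Osei's 30% interest in Fairlane Realty LP.
Chain via Quarry Media Ltd → Bluewater Group plc (R1): 100% × 62% × 42% = 26.04% of Northgate Services GmbH.
Chain via Fairlane Realty LP → Wildmere Mining NL (R1): 30% × 66% × 22% = 4.356% of Northgate Services GmbH.
Aggregating (R2): 26.04% + 4.356% = 30.396%.

30.396%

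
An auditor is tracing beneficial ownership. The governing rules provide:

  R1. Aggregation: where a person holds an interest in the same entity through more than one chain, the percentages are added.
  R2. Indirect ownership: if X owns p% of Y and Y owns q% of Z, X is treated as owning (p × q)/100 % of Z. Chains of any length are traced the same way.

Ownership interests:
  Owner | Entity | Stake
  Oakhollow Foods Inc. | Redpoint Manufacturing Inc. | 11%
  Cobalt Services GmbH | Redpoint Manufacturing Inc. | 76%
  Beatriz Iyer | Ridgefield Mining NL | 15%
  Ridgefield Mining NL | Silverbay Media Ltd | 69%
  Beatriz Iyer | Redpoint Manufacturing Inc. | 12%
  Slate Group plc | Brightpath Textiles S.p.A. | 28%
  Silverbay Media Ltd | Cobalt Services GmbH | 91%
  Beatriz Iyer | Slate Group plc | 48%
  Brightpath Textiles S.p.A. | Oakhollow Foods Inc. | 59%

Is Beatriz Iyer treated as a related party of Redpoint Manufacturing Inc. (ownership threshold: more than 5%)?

Yes

Chain via Ridgefield Mining NL → Silverbay Media Ltd → Cobalt Services GmbH (R2): 15% × 69% × 91% × 76% = 7.15806% of Redpoint Manufacturing Inc.
Chain via Slate Group plc → Brightpath Textiles S.p.A. → Oakhollow Foods Inc. (R2): 48% × 28% × 59% × 11% = 0.872256% of Redpoint Manufacturing Inc.
Direct interest in Redpoint Manufacturing Inc: 12%.
Aggregating (R1): 7.15806% + 0.872256% + 12% = 20.030316%.
20.030316% exceeds the 5% threshold, so Beatriz is a related party to Redpoint Manufacturing Inc.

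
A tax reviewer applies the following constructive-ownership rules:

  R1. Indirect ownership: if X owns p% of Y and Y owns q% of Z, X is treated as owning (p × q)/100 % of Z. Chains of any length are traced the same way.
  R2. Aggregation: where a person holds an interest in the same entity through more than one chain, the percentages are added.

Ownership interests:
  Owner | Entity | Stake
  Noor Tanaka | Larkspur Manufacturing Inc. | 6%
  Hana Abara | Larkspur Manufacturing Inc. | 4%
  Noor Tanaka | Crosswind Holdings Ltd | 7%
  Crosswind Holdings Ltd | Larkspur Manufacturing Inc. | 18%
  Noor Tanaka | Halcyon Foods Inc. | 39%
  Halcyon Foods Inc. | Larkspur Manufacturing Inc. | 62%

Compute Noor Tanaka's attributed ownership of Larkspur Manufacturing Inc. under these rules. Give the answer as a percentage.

31.44%

Chain via Crosswind Holdings Ltd (R1): 7% × 18% = 1.26% of Larkspur Manufacturing Inc.
Chain via Halcyon Foods Inc. (R1): 39% × 62% = 24.18% of Larkspur Manufacturing Inc.
Direct interest in Larkspur Manufacturing Inc: 6%.
Aggregating (R2): 1.26% + 24.18% + 6% = 31.44%.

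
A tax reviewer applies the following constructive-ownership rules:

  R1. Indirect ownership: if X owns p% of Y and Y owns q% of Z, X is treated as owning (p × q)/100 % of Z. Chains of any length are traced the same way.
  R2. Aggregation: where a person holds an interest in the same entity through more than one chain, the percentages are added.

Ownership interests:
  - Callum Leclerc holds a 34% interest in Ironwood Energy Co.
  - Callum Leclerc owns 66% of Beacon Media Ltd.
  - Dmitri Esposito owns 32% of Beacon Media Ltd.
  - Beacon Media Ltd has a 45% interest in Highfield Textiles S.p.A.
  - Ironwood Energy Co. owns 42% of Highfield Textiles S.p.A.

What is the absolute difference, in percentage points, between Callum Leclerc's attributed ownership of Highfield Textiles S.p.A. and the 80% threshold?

36.02

Chain via Beacon Media Ltd (R1): 66% × 45% = 29.7% of Highfield Textiles S.p.A.
Chain via Ironwood Energy Co. (R1): 34% × 42% = 14.28% of Highfield Textiles S.p.A.
Aggregating (R2): 29.7% + 14.28% = 43.98%.
43.98% falls short of the 80% threshold by 36.02 percentage points.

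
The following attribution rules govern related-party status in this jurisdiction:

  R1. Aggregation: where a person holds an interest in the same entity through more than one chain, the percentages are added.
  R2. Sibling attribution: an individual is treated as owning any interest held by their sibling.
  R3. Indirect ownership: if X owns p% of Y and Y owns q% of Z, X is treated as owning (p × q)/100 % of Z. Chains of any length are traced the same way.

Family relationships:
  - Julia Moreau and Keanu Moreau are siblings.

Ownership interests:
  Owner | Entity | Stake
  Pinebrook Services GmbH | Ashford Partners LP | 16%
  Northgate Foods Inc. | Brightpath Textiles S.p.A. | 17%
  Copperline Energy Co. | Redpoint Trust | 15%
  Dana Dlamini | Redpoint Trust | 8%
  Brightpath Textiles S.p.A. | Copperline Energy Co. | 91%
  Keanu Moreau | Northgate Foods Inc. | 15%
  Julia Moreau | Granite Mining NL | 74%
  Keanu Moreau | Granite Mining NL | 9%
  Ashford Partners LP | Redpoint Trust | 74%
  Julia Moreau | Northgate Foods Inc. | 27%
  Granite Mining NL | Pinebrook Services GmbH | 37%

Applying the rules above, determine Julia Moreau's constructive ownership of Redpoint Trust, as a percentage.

By sibling attribution (R2), Julia Moreau is treated as also owning Keanu Moreau's interest in Granite Mining NL, giving 74% + 9% = 83%.
By sibling attribution (R2), Julia Moreau is treated as also owning Keanu Moreau's interest in Northgate Foods Inc, giving 27% + 15% = 42%.
Chain via Granite Mining NL → Pinebrook Services GmbH → Ashford Partners LP (R3): 83% × 37% × 16% × 74% = 3.636064% of Redpoint Trust.
Chain via Northgate Foods Inc. → Brightpath Textiles S.p.A. → Copperline Energy Co. (R3): 42% × 17% × 91% × 15% = 0.97461% of Redpoint Trust.
Aggregating (R1): 3.636064% + 0.97461% = 4.610674%.

4.610674%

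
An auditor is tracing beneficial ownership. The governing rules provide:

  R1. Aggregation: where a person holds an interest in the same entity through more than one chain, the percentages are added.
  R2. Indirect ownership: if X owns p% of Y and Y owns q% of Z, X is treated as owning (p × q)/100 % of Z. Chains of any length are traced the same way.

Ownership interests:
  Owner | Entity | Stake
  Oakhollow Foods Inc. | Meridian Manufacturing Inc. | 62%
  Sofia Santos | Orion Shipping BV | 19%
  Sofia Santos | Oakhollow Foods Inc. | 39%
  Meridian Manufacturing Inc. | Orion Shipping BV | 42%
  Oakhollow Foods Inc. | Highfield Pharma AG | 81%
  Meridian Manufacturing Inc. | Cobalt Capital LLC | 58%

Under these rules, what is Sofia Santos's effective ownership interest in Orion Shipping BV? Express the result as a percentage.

29.1556%

Chain via Oakhollow Foods Inc. → Meridian Manufacturing Inc. (R2): 39% × 62% × 42% = 10.1556% of Orion Shipping BV.
Direct interest in Orion Shipping BV: 19%.
Aggregating (R1): 10.1556% + 19% = 29.1556%.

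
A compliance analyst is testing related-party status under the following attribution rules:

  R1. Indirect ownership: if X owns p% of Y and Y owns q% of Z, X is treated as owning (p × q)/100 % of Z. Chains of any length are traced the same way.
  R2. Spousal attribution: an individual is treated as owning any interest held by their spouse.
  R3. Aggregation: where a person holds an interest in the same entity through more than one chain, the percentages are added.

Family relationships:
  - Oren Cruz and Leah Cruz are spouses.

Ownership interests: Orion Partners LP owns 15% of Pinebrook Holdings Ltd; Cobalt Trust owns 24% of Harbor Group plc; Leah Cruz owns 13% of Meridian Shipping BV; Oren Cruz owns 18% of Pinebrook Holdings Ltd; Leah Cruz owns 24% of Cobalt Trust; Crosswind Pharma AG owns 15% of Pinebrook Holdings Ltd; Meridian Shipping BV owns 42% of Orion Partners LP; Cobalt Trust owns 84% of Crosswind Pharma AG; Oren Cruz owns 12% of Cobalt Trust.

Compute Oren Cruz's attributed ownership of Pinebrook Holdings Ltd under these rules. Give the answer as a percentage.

By spousal attribution (R2), Oren Cruz is treated as also owning Leah Cruz's interest in Cobalt Trust, giving 12% + 24% = 36%.
By spousal attribution (R2), Oren Cruz is treated as owning Leah Cruz's 13% interest in Meridian Shipping BV.
Chain via Cobalt Trust → Crosswind Pharma AG (R1): 36% × 84% × 15% = 4.536% of Pinebrook Holdings Ltd.
Direct interest in Pinebrook Holdings Ltd: 18%.
Chain via Meridian Shipping BV → Orion Partners LP (R1): 13% × 42% × 15% = 0.819% of Pinebrook Holdings Ltd.
Aggregating (R3): 4.536% + 18% + 0.819% = 23.355%.

23.355%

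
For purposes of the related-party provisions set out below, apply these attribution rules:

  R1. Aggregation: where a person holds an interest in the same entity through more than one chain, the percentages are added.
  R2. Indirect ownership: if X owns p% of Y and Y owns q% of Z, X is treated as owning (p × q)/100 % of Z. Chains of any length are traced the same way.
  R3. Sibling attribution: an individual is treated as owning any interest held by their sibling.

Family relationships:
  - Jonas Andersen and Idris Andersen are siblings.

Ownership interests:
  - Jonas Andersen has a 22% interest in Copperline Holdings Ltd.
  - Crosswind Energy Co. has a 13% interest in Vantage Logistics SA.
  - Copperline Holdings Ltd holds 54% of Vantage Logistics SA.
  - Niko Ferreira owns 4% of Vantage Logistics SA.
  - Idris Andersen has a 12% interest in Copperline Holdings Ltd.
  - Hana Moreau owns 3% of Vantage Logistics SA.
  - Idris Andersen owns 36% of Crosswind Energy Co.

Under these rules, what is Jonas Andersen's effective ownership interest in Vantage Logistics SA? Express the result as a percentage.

By sibling attribution (R3), Jonas Andersen is treated as also owning Idris Andersen's interest in Copperline Holdings Ltd, giving 22% + 12% = 34%.
By sibling attribution (R3), Jonas Andersen is treated as owning Idris Andersen's 36% interest in Crosswind Energy Co.
Chain via Copperline Holdings Ltd (R2): 34% × 54% = 18.36% of Vantage Logistics SA.
Chain via Crosswind Energy Co. (R2): 36% × 13% = 4.68% of Vantage Logistics SA.
Aggregating (R1): 18.36% + 4.68% = 23.04%.

23.04%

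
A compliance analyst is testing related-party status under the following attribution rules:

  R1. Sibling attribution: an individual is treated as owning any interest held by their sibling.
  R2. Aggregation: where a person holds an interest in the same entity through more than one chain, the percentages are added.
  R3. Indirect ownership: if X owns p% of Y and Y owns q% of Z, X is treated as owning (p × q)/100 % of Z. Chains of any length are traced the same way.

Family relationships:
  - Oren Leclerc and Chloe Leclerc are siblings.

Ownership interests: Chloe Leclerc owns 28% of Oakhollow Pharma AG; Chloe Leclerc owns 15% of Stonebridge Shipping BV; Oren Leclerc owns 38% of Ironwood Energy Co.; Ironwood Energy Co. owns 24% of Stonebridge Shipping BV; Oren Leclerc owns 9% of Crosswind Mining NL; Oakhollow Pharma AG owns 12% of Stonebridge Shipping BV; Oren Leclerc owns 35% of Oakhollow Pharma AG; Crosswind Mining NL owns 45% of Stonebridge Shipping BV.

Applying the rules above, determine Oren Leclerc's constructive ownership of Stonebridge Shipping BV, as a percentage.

35.73%

By sibling attribution (R1), Oren Leclerc is treated as also owning Chloe Leclerc's interest in Oakhollow Pharma AG, giving 35% + 28% = 63%.
By sibling attribution (R1), Oren Leclerc is treated as owning Chloe Leclerc's 15% interest in Stonebridge Shipping BV.
Chain via Oakhollow Pharma AG (R3): 63% × 12% = 7.56% of Stonebridge Shipping BV.
Chain via Ironwood Energy Co. (R3): 38% × 24% = 9.12% of Stonebridge Shipping BV.
Chain via Crosswind Mining NL (R3): 9% × 45% = 4.05% of Stonebridge Shipping BV.
Direct interest in Stonebridge Shipping BV: 15%.
Aggregating (R2): 7.56% + 9.12% + 4.05% + 15% = 35.73%.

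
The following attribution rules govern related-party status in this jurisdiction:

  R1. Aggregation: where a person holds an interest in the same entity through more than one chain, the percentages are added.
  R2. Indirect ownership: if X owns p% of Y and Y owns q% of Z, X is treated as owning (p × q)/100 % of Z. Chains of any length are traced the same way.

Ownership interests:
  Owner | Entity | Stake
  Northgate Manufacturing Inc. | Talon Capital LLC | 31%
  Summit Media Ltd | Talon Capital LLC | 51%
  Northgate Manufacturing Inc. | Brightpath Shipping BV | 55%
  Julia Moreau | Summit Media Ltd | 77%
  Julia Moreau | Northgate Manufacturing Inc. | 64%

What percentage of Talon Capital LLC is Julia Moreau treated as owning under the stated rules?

Chain via Summit Media Ltd (R2): 77% × 51% = 39.27% of Talon Capital LLC.
Chain via Northgate Manufacturing Inc. (R2): 64% × 31% = 19.84% of Talon Capital LLC.
Aggregating (R1): 39.27% + 19.84% = 59.11%.

59.11%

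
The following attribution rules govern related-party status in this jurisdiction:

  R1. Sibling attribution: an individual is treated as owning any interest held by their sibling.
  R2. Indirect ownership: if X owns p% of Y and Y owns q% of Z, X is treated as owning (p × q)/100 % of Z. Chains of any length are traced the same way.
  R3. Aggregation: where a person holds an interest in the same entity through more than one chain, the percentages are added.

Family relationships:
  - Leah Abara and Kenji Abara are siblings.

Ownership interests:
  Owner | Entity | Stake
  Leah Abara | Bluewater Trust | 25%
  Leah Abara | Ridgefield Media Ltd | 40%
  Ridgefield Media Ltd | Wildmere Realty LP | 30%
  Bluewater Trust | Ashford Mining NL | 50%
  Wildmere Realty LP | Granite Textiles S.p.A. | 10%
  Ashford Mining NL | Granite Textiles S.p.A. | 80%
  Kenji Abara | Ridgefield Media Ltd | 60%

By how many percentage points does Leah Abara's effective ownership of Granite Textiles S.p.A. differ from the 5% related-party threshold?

By sibling attribution (R1), Leah Abara is treated as also owning Kenji Abara's interest in Ridgefield Media Ltd, giving 40% + 60% = 100%.
Chain via Bluewater Trust → Ashford Mining NL (R2): 25% × 50% × 80% = 10% of Granite Textiles S.p.A.
Chain via Ridgefield Media Ltd → Wildmere Realty LP (R2): 100% × 30% × 10% = 3% of Granite Textiles S.p.A.
Aggregating (R3): 10% + 3% = 13%.
13% exceeds the 5% threshold by 8 percentage points.

8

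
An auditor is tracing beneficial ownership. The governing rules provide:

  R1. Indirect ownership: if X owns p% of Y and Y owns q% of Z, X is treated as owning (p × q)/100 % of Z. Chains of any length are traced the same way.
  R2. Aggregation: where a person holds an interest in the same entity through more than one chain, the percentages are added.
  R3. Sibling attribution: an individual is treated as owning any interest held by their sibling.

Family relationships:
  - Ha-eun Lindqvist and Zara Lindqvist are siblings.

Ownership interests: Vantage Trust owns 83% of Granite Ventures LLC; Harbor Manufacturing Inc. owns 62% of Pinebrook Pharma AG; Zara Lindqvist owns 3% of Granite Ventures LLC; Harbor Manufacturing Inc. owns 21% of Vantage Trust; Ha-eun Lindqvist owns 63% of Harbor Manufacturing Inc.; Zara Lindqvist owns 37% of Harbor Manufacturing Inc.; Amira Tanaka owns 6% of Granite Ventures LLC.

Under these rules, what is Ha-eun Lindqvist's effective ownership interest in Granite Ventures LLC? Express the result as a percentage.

By sibling attribution (R3), Ha-eun Lindqvist is treated as also owning Zara Lindqvist's interest in Harbor Manufacturing Inc, giving 63% + 37% = 100%.
By sibling attribution (R3), Ha-eun Lindqvist is treated as owning Zara Lindqvist's 3% interest in Granite Ventures LLC.
Chain via Harbor Manufacturing Inc. → Vantage Trust (R1): 100% × 21% × 83% = 17.43% of Granite Ventures LLC.
Direct interest in Granite Ventures LLC: 3%.
Aggregating (R2): 17.43% + 3% = 20.43%.

20.43%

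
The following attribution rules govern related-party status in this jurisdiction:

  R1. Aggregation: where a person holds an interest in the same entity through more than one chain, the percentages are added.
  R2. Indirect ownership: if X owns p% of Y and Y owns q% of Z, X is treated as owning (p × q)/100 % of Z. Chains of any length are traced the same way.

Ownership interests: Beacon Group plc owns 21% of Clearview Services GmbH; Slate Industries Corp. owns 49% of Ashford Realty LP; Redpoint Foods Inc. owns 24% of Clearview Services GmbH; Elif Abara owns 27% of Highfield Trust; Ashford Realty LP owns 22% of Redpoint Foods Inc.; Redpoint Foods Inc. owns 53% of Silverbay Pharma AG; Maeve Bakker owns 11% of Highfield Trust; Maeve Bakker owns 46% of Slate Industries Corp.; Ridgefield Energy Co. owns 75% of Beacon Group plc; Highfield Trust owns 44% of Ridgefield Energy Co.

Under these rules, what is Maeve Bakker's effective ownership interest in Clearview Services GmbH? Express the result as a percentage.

Chain via Highfield Trust → Ridgefield Energy Co. → Beacon Group plc (R2): 11% × 44% × 75% × 21% = 0.7623% of Clearview Services GmbH.
Chain via Slate Industries Corp. → Ashford Realty LP → Redpoint Foods Inc. (R2): 46% × 49% × 22% × 24% = 1.190112% of Clearview Services GmbH.
Aggregating (R1): 0.7623% + 1.190112% = 1.952412%.

1.952412%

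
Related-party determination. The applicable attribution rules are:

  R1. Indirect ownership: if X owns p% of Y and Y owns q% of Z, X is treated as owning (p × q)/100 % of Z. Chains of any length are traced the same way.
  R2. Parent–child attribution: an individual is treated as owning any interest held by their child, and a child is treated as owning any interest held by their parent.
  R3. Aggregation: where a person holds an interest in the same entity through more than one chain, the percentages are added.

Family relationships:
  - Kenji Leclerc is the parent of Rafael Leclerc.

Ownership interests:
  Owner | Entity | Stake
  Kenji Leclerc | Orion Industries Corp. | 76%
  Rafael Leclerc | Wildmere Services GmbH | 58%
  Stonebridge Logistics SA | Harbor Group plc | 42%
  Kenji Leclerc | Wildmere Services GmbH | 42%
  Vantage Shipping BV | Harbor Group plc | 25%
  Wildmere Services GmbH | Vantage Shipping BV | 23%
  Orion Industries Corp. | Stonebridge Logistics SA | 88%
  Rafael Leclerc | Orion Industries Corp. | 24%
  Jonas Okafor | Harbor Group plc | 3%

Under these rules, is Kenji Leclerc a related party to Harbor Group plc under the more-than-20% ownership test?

Yes

By parent–child attribution (R2), Kenji Leclerc is treated as also owning Rafael Leclerc's interest in Orion Industries Corp, giving 76% + 24% = 100%.
By parent–child attribution (R2), Kenji Leclerc is treated as also owning Rafael Leclerc's interest in Wildmere Services GmbH, giving 42% + 58% = 100%.
Chain via Orion Industries Corp. → Stonebridge Logistics SA (R1): 100% × 88% × 42% = 36.96% of Harbor Group plc.
Chain via Wildmere Services GmbH → Vantage Shipping BV (R1): 100% × 23% × 25% = 5.75% of Harbor Group plc.
Aggregating (R3): 36.96% + 5.75% = 42.71%.
42.71% exceeds the 20% threshold, so Kenji is a related party to Harbor Group plc.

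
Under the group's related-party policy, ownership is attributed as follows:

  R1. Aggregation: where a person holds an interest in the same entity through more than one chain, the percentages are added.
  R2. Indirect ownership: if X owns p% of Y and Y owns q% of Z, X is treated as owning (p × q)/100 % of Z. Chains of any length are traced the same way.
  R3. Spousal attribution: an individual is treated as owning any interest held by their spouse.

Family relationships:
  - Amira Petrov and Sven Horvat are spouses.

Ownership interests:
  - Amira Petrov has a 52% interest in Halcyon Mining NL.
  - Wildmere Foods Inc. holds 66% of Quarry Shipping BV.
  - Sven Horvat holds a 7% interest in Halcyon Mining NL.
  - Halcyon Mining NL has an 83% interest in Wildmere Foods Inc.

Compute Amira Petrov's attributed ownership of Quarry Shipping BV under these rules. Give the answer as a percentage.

By spousal attribution (R3), Amira Petrov is treated as also owning Sven Horvat's interest in Halcyon Mining NL, giving 52% + 7% = 59%.
Chain via Halcyon Mining NL → Wildmere Foods Inc. (R2): 59% × 83% × 66% = 32.3202% of Quarry Shipping BV.

32.3202%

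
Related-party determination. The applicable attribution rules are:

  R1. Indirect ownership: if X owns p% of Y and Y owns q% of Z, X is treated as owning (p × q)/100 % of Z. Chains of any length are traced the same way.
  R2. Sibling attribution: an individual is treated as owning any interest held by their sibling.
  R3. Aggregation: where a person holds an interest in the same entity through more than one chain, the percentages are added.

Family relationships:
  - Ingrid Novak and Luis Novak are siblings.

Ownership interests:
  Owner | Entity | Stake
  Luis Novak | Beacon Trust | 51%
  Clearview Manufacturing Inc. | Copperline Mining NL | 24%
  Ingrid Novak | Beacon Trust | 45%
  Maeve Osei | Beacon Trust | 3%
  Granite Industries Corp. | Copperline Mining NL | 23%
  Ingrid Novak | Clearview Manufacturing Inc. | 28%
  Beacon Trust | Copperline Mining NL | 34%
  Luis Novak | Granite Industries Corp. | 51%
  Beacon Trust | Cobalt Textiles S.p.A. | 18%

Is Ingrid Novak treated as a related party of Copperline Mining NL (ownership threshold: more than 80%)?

No

By sibling attribution (R2), Ingrid Novak is treated as also owning Luis Novak's interest in Beacon Trust, giving 45% + 51% = 96%.
By sibling attribution (R2), Ingrid Novak is treated as owning Luis Novak's 51% interest in Granite Industries Corp.
Chain via Beacon Trust (R1): 96% × 34% = 32.64% of Copperline Mining NL.
Chain via Clearview Manufacturing Inc. (R1): 28% × 24% = 6.72% of Copperline Mining NL.
Chain via Granite Industries Corp. (R1): 51% × 23% = 11.73% of Copperline Mining NL.
Aggregating (R3): 32.64% + 6.72% + 11.73% = 51.09%.
51.09% does not exceed the 80% threshold, so Ingrid is not a related party to Copperline Mining NL.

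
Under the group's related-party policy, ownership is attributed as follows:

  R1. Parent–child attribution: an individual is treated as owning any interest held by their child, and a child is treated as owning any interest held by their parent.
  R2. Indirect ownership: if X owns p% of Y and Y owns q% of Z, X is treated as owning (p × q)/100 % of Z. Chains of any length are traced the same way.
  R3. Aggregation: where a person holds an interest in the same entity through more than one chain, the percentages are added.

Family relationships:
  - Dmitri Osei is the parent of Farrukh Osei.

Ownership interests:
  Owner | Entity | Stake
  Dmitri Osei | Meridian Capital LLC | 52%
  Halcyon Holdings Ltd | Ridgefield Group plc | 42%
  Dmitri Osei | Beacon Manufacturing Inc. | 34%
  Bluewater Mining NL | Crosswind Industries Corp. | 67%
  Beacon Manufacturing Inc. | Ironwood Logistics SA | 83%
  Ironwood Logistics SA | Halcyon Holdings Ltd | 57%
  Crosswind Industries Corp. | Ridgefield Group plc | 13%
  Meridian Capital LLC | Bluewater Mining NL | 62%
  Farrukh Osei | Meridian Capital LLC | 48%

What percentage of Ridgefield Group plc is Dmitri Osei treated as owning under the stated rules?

By parent–child attribution (R1), Dmitri Osei is treated as also owning Farrukh Osei's interest in Meridian Capital LLC, giving 52% + 48% = 100%.
Chain via Meridian Capital LLC → Bluewater Mining NL → Crosswind Industries Corp. (R2): 100% × 62% × 67% × 13% = 5.4002% of Ridgefield Group plc.
Chain via Beacon Manufacturing Inc. → Ironwood Logistics SA → Halcyon Holdings Ltd (R2): 34% × 83% × 57% × 42% = 6.755868% of Ridgefield Group plc.
Aggregating (R3): 5.4002% + 6.755868% = 12.156068%.

12.156068%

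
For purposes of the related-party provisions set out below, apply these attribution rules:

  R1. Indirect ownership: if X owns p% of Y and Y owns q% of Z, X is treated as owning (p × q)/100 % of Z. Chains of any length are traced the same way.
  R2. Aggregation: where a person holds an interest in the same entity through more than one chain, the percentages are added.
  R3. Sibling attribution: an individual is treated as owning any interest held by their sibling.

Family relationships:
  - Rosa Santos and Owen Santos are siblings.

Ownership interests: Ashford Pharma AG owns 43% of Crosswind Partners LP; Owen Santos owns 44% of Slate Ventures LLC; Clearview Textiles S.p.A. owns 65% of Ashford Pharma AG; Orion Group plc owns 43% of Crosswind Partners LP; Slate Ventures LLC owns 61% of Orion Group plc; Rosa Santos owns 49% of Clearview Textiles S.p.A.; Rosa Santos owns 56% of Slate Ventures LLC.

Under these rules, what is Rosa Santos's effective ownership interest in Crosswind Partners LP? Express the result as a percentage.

39.9255%

By sibling attribution (R3), Rosa Santos is treated as also owning Owen Santos's interest in Slate Ventures LLC, giving 56% + 44% = 100%.
Chain via Slate Ventures LLC → Orion Group plc (R1): 100% × 61% × 43% = 26.23% of Crosswind Partners LP.
Chain via Clearview Textiles S.p.A. → Ashford Pharma AG (R1): 49% × 65% × 43% = 13.6955% of Crosswind Partners LP.
Aggregating (R2): 26.23% + 13.6955% = 39.9255%.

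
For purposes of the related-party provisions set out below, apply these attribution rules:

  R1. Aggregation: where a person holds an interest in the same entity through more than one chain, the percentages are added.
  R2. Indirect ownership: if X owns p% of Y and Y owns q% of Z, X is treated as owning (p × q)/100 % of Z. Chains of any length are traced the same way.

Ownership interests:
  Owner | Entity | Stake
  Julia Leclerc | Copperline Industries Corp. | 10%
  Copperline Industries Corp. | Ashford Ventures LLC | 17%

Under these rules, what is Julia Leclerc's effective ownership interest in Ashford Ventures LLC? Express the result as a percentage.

Chain via Copperline Industries Corp. (R2): 10% × 17% = 1.7% of Ashford Ventures LLC.

1.7%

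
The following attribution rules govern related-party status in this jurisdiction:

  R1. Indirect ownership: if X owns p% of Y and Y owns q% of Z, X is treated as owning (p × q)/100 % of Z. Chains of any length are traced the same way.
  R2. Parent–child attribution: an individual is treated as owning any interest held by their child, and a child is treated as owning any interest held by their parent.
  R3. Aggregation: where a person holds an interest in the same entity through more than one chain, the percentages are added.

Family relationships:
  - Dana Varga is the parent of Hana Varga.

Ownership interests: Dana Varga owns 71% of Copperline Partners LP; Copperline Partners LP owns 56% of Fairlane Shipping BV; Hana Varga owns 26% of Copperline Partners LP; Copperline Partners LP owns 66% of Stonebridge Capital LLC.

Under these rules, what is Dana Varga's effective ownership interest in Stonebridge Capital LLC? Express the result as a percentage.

By parent–child attribution (R2), Dana Varga is treated as also owning Hana Varga's interest in Copperline Partners LP, giving 71% + 26% = 97%.
Chain via Copperline Partners LP (R1): 97% × 66% = 64.02% of Stonebridge Capital LLC.

64.02%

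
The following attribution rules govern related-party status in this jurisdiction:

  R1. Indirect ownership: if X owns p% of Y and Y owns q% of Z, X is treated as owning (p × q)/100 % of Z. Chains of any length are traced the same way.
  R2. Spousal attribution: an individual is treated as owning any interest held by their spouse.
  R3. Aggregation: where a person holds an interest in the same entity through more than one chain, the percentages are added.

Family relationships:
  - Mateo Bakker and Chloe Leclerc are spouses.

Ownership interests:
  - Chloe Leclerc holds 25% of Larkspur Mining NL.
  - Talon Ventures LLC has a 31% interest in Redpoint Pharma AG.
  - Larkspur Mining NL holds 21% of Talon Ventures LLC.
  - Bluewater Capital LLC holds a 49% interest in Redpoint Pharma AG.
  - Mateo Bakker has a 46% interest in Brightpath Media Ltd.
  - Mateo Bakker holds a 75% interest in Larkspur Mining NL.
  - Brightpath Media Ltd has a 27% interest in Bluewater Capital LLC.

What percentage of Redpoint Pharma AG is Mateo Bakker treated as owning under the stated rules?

12.5958%

By spousal attribution (R2), Mateo Bakker is treated as also owning Chloe Leclerc's interest in Larkspur Mining NL, giving 75% + 25% = 100%.
Chain via Larkspur Mining NL → Talon Ventures LLC (R1): 100% × 21% × 31% = 6.51% of Redpoint Pharma AG.
Chain via Brightpath Media Ltd → Bluewater Capital LLC (R1): 46% × 27% × 49% = 6.0858% of Redpoint Pharma AG.
Aggregating (R3): 6.51% + 6.0858% = 12.5958%.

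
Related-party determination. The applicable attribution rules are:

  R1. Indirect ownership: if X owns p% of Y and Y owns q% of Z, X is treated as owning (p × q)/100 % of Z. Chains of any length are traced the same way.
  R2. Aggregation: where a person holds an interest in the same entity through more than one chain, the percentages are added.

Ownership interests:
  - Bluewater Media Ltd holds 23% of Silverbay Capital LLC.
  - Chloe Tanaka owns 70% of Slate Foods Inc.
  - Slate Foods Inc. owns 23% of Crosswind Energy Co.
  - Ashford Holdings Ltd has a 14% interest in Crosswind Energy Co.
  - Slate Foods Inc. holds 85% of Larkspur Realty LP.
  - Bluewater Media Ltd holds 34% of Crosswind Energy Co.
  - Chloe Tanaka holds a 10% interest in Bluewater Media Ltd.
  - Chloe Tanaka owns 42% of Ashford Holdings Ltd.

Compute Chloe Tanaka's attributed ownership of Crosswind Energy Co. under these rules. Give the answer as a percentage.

25.38%

Chain via Bluewater Media Ltd (R1): 10% × 34% = 3.4% of Crosswind Energy Co.
Chain via Ashford Holdings Ltd (R1): 42% × 14% = 5.88% of Crosswind Energy Co.
Chain via Slate Foods Inc. (R1): 70% × 23% = 16.1% of Crosswind Energy Co.
Aggregating (R2): 3.4% + 5.88% + 16.1% = 25.38%.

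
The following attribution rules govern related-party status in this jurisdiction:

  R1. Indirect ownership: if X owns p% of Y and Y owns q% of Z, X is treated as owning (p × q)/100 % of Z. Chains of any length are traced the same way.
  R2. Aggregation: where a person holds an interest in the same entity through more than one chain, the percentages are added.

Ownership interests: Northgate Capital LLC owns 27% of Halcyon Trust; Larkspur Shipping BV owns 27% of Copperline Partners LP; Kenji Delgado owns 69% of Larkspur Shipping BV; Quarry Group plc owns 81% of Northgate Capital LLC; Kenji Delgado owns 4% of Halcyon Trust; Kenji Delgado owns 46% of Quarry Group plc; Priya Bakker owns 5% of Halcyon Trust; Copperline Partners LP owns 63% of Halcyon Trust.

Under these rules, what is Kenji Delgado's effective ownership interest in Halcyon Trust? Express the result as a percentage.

25.7971%

Chain via Quarry Group plc → Northgate Capital LLC (R1): 46% × 81% × 27% = 10.0602% of Halcyon Trust.
Chain via Larkspur Shipping BV → Copperline Partners LP (R1): 69% × 27% × 63% = 11.7369% of Halcyon Trust.
Direct interest in Halcyon Trust: 4%.
Aggregating (R2): 10.0602% + 11.7369% + 4% = 25.7971%.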